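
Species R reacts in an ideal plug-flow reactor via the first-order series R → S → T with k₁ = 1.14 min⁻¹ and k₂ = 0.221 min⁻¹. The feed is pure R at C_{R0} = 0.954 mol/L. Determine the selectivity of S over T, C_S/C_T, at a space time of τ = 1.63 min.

3.90

Solving the coupled first-order balances gives C_S(τ) = [k₁/(k₂−k₁)]·C_{R0}·(e^(−k₁τ) − e^(−k₂τ)).
e^(−k₁τ) = e^(−1.14×1.63) = e^(−1.858) = 0.1560; e^(−k₂τ) = e^(−0.3602) = 0.6975.
C_S = 1.14×0.954/(0.221−1.14) × (0.1560−0.6975) = (-1.183)×(-0.5416) = 0.6409 mol/L.
C_R = C_{R0}e^(−k₁τ) = 0.1488 mol/L, so C_T = C_{R0}−C_R−C_S = 0.1643 mol/L; C_S/C_T = 3.90.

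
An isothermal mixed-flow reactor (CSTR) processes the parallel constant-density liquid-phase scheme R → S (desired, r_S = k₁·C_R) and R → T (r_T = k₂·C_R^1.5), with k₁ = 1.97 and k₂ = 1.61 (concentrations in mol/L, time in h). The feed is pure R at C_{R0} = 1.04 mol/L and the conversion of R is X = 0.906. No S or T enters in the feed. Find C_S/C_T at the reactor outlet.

3.91

Exit C_R = C_{R0}(1−X) = 1.04×0.0940 = 0.09776 mol/L.
A CSTR operates uniformly at the exit composition, giving r_S = 0.1926 and r_T = 0.04921 (each k·C_R^n at C_R = 0.09776).
Overall selectivity = C_S/C_T = r_Sτ/(r_Tτ) = r_S/r_T = 3.91.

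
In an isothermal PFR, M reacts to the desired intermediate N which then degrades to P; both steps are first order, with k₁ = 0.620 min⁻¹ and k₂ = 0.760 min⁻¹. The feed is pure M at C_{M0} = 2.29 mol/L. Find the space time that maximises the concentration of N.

1.45 min

Setting dC_N/dτ = 0 gives τ_opt = ln(k₂/k₁)/(k₂−k₁).
= ln(0.760/0.620)/(0.760−0.620) = ln(1.226)/0.1400 = 0.2036/0.1400 = 1.45 min.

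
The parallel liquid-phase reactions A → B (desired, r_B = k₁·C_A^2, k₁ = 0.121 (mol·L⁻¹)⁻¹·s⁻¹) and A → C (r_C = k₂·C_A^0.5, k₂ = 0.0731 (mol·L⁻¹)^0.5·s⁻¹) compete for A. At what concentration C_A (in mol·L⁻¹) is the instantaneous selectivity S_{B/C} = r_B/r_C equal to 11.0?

S_{B/C} = (k₁/k₂)·C_A^1.5 ⇒ C_A = (S·k₂/k₁)^(1/1.5).
= (11.0×0.0731/0.121)^(0.6667) = (6.645)^(0.6667) = 3.53 mol·L⁻¹.

3.53 mol·L⁻¹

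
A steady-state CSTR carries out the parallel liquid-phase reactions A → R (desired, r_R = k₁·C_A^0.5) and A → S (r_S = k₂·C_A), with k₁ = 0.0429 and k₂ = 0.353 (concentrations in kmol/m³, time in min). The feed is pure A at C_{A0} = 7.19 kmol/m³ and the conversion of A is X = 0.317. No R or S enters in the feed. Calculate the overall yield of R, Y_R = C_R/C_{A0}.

Exit C_A = C_{A0}(1−X) = 7.19×0.683 = 4.911 kmol/m³.
In a CSTR the entire volume is at exit conditions, so r_R = 0.0429×4.911^0.5 = 0.09507 and r_S = 0.353×4.911 = 1.734.
Fraction of consumed A going to R: r_R/(r_R+r_S) = 0.05199.
C_R = 0.05199·C_{A0}·X = 0.05199×7.19×0.317 = 0.118 kmol/m³; Y_R = C_R/C_{A0} = 0.0165.

0.0165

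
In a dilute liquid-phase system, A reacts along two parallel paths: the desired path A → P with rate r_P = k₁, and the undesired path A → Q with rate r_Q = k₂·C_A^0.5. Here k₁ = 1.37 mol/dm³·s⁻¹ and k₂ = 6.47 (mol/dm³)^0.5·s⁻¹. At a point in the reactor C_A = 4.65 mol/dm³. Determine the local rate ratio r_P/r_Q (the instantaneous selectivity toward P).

S_{P/Q} = r_P/r_Q = (k₁)/(k₂·C_A^0.5) = (k₁/k₂)·C_A^-0.5.
= (1.37) / (6.47×4.650^0.5) = 1.370/13.95 = 0.0982.
The undesired path is higher order in A, so low C_A (CSTR or dilute feed) favours P.

0.0982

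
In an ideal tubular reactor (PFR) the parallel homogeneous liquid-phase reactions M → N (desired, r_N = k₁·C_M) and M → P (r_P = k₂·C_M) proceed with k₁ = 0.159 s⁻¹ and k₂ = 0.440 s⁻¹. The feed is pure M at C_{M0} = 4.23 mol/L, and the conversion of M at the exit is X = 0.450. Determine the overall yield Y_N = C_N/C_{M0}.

0.119

C_M = C_{M0}(1−X) = 2.327 mol/L.
Both paths are first order in M, so the instantaneous fraction to N is constant: dC_N/d(−C_M) = k₁/(k₁+k₂) = 0.2654.
C_N = 0.2654·(C_{M0}−C_M) = 0.2654×1.904 = 0.505 mol/L.
Y_N = C_N/C_{M0} = 0.5053/4.23 = 0.119.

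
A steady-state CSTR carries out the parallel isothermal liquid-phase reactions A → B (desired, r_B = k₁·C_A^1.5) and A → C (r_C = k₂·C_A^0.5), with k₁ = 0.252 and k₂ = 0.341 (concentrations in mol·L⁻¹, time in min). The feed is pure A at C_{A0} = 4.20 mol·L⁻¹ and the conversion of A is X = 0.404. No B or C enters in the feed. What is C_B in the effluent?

Exit C_A = C_{A0}(1−X) = 4.20×0.596 = 2.503 mol·L⁻¹.
A CSTR operates uniformly at the exit composition, giving r_B = 0.9980 and r_C = 0.5395 (each k·C_A^n at C_A = 2.503).
Fraction of consumed A going to B: r_B/(r_B+r_C) = 0.6491.
C_B = 0.6491·C_{A0}·X = 0.6491×4.20×0.404 = 1.10 mol·L⁻¹.

1.10 mol·L⁻¹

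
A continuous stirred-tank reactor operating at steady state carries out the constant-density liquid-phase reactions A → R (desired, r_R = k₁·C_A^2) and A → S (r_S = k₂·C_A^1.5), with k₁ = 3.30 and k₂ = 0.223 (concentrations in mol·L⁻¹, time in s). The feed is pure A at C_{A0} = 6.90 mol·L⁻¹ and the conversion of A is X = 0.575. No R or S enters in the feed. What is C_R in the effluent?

3.82 mol·L⁻¹

Exit C_A = C_{A0}(1−X) = 6.90×0.425 = 2.933 mol·L⁻¹.
Rates in a CSTR are evaluated at the outlet concentration: r_R = 3.30×2.933^2 = 28.38, r_S = 0.223×2.933^1.5 = 1.120.
Fraction of consumed A going to R: r_R/(r_R+r_S) = 0.9620.
C_R = 0.9620·C_{A0}·X = 0.9620×6.90×0.575 = 3.82 mol·L⁻¹.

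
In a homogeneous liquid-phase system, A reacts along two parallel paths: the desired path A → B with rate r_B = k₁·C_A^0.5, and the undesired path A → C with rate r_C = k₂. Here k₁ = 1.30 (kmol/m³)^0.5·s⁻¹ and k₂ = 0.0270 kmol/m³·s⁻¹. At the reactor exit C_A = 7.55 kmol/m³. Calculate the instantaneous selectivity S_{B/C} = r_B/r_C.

132

S_{B/C} = r_B/r_C = (k₁·C_A^0.5)/(k₂) = (k₁/k₂)·C_A^0.5.
= (1.30×7.550^0.5) / (0.0270) = 3.572/0.02700 = 132.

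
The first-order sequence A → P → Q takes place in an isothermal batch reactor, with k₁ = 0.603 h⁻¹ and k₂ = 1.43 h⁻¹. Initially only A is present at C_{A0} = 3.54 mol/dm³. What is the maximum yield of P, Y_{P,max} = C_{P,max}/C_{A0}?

0.225

Evaluating C_P at t_opt = ln(k₂/k₁)/(k₂−k₁) gives C_{P,max}/C_{A0} = (k₁/k₂)^[k₂/(k₂−k₁)].
= (0.603/1.43)^(1.43/(1.43−0.603)) = (0.4217)^(1.729) = 0.2247.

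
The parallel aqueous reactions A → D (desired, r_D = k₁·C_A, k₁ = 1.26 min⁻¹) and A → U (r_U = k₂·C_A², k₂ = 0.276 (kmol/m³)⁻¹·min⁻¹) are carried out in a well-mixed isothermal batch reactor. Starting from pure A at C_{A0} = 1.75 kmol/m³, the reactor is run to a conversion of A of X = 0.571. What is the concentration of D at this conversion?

0.786 kmol/m³

C_A = C_{A0}(1−X) = 0.7508 kmol/m³.
Along a PFR/batch, dC_D/dC_A = −r_D/(r_D+r_U) = −k₁/(k₁+k₂·C_A).
Integrating from C_{A0} to C_A: C_D = (1.26/0.276)·ln[(1.26+0.276·1.75)/(1.26+0.276·0.751)] = 4.565·ln(1.743/1.467) = 0.7863 kmol/m³.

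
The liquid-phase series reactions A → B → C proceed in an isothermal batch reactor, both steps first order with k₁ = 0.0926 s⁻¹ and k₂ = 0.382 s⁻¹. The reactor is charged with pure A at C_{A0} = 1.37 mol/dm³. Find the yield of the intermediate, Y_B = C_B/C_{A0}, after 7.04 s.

0.145

For first-order series with pure A initially, C_B(t) = k₁C_{A0}/(k₂−k₁)·(e^(−k₁t) − e^(−k₂t)).
e^(−k₁t) = e^(−0.0926×7.04) = e^(−0.6519) = 0.5211; e^(−k₂t) = e^(−2.689) = 0.06793.
C_B = 0.0926×1.37/(0.382−0.0926) × (0.5211−0.06793) = 0.4384×0.4531 = 0.1986 mol/dm³.
Y_B = C_B/C_{A0} = 0.1986/1.37 = 0.145.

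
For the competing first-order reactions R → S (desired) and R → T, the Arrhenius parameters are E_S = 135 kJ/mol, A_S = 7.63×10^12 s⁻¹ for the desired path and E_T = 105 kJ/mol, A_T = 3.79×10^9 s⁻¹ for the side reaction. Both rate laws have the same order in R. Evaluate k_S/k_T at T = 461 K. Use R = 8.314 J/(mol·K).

0.803

With equal orders, S_{S/T} = k_S/k_T = (A_S/A_T)·exp[(E_T−E_S)/(RT)].
(E_T−E_S)/(RT) = (105−135)×10³/(8.314×461) = -30000/3833 = -7.827.
k_S/k_T = (7.63×10^12/3.79×10^9)·exp(-7.827) = 2013 × 3.987×10^-4 = 0.803.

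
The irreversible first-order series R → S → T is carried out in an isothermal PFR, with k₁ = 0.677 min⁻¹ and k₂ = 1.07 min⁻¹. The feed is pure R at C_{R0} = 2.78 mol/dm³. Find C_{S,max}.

0.799 mol/dm³

Evaluating C_S at τ_opt = ln(k₂/k₁)/(k₂−k₁) gives C_{S,max}/C_{R0} = (k₁/k₂)^[k₂/(k₂−k₁)].
= (0.677/1.07)^(1.07/(1.07−0.677)) = (0.6327)^(2.723) = 0.2876.
C_{S,max} = 0.2876×2.78 = 0.799 mol/dm³.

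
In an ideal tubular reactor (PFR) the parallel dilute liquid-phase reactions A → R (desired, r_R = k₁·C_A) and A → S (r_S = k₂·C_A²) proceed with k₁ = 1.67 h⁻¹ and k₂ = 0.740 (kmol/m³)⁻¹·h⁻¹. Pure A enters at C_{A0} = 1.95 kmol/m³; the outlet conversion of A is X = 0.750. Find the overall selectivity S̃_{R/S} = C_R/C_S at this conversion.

1.93

C_A = C_{A0}(1−X) = 0.4875 kmol/m³.
Along a PFR/batch, dC_R/dC_A = −r_R/(r_R+r_S) = −k₁/(k₁+k₂·C_A).
Integrating from C_{A0} to C_A: C_R = (1.67/0.740)·ln[(1.67+0.740·1.95)/(1.67+0.740·0.487)] = 2.257·ln(3.113/2.031) = 0.9640 kmol/m³.
C_S = (C_{A0}−C_A)−C_R = 0.4985 kmol/m³; S̃_{R/S} = 0.9640/0.4985 = 1.93.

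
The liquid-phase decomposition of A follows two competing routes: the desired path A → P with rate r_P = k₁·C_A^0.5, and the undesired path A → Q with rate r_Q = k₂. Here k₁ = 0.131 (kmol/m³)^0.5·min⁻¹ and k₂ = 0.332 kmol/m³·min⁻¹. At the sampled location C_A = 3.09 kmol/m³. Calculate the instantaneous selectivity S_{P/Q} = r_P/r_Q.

S_{P/Q} = r_P/r_Q = (k₁·C_A^0.5)/(k₂) = (k₁/k₂)·C_A^0.5.
= (0.131×3.090^0.5) / (0.332) = 0.2303/0.3320 = 0.694.

0.694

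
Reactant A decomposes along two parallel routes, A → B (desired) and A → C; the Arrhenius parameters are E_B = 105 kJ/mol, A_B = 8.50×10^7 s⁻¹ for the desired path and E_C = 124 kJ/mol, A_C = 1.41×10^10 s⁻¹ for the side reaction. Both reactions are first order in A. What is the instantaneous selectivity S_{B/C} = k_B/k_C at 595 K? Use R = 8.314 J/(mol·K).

0.281

k_B/k_C = (A_B/A_C)·exp[−(E_B−E_C)/(RT)] = (A_B/A_C)·exp[(E_C−E_B)/(RT)].
(E_C−E_B)/(RT) = (124−105)×10³/(8.314×595) = 19000/4947 = 3.841.
k_B/k_C = (8.50×10^7/1.41×10^10)·exp(3.841) = 0.006028 × 46.56 = 0.281.
Since E_B < E_C, lowering the temperature improves selectivity toward B.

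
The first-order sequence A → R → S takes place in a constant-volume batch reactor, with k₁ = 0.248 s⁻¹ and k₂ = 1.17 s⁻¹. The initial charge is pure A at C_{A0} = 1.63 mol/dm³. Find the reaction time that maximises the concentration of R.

For first-order series the maximum of C_R occurs at t_opt = ln(k₂/k₁)/(k₂−k₁).
= ln(1.17/0.248)/(1.17−0.248) = ln(4.718)/0.9220 = 1.551/0.9220 = 1.68 s.

1.68 s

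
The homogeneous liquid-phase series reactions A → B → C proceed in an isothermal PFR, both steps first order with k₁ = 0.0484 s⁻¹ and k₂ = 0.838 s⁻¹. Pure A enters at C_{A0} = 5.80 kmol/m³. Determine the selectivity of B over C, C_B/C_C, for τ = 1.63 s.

1.18

For first-order series with pure A initially, C_B(τ) = k₁C_{A0}/(k₂−k₁)·(e^(−k₁τ) − e^(−k₂τ)).
e^(−k₁τ) = e^(−0.0484×1.63) = e^(−0.07889) = 0.9241; e^(−k₂τ) = e^(−1.366) = 0.2551.
C_B = 0.0484×5.80/(0.838−0.0484) × (0.9241−0.2551) = 0.3555×0.6690 = 0.2378 kmol/m³.
C_A = C_{A0}e^(−k₁τ) = 5.360 kmol/m³, so C_C = C_{A0}−C_A−C_B = 0.2021 kmol/m³; C_B/C_C = 1.18.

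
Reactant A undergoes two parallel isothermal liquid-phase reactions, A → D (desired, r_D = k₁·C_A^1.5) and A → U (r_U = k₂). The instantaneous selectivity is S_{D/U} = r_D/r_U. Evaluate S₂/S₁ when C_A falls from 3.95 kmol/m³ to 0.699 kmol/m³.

S_{D/U} = (k₁/k₂)·C_A^1.5, so S₂/S₁ = (C_{A,2}/C_{A,1})^1.5.
= (0.699/3.95)^1.5 = (0.1770)^1.5 = 0.0744.
Selectivity toward D falls as C_A falls — high-concentration operation is favoured.

0.0744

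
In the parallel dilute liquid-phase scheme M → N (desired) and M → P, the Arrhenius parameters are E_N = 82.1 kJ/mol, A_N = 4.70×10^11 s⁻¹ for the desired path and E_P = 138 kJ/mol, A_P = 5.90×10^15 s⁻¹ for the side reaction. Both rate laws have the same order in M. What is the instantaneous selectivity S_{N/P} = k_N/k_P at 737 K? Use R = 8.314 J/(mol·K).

0.730

k_N/k_P = (A_N/A_P)·exp[−(E_N−E_P)/(RT)] = (A_N/A_P)·exp[(E_P−E_N)/(RT)].
(E_P−E_N)/(RT) = (138−82.1)×10³/(8.314×737) = 55900/6127 = 9.123.
k_N/k_P = (4.70×10^11/5.90×10^15)·exp(9.123) = 7.966×10^-5 × 9163 = 0.730.
Since E_N < E_P, lowering the temperature improves selectivity toward N.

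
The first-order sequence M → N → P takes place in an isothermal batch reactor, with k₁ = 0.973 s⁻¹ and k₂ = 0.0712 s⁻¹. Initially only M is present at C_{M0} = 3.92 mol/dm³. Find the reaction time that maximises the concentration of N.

2.90 s

Setting dC_N/dt = 0 gives t_opt = ln(k₂/k₁)/(k₂−k₁).
= ln(0.0712/0.973)/(0.0712−0.973) = ln(0.07318)/-0.9018 = -2.615/-0.9018 = 2.90 s.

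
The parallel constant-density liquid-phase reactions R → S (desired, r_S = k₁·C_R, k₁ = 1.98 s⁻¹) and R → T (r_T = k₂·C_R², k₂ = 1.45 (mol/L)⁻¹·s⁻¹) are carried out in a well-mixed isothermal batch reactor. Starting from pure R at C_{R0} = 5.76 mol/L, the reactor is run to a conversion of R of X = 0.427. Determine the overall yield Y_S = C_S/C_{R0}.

C_R = C_{R0}(1−X) = 3.300 mol/L.
Along a PFR/batch, dC_S/dC_R = −r_S/(r_S+r_T) = −k₁/(k₁+k₂·C_R).
Integrating from C_{R0} to C_R: C_S = (1.98/1.45)·ln[(1.98+1.45·5.76)/(1.98+1.45·3.30)] = 1.366·ln(10.33/6.766) = 0.5781 mol/L.
Y_S = C_S/C_{R0} = 0.5781/5.76 = 0.100.

0.100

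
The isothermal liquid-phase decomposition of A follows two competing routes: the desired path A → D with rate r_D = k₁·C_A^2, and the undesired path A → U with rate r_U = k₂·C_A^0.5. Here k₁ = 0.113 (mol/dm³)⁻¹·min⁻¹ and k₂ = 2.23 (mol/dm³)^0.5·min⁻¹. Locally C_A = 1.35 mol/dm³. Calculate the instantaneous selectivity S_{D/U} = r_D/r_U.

S_{D/U} = r_D/r_U = (k₁·C_A^2)/(k₂·C_A^0.5) = (k₁/k₂)·C_A^1.5.
= (0.113×1.350^2) / (2.23×1.350^0.5) = 0.2059/2.591 = 0.0795.

0.0795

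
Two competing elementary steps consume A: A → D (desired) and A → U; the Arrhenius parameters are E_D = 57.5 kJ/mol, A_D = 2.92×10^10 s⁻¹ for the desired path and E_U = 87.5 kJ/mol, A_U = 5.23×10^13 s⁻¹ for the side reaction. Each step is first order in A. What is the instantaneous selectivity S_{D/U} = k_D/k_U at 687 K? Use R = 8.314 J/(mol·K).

0.107

Since both paths have the same order in A, the concentration cancels and S_{D/U} = k_D/k_U = (A_D/A_U)·exp[(E_U−E_D)/(RT)].
(E_U−E_D)/(RT) = (87.5−57.5)×10³/(8.314×687) = 30000/5712 = 5.252.
k_D/k_U = (2.92×10^10/5.23×10^13)·exp(5.252) = 5.583×10^-4 × 191.0 = 0.107.
Since E_D < E_U, lowering the temperature improves selectivity toward D.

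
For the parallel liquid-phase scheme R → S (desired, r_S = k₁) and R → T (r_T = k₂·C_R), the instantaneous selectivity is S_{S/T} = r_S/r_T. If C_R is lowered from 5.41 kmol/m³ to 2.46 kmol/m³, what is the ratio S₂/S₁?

S_{S/T} = (k₁/k₂)·C_R⁻¹, so S₂/S₁ = (C_{R,2}/C_{R,1})⁻¹.
= 5.41/2.46 = 2.20.

2.20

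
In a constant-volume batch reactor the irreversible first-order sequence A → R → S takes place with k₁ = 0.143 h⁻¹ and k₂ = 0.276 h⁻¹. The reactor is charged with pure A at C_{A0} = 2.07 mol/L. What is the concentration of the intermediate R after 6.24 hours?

0.514 mol/L

For first-order series with pure A initially, C_R(t) = k₁C_{A0}/(k₂−k₁)·(e^(−k₁t) − e^(−k₂t)).
e^(−k₁t) = e^(−0.143×6.24) = e^(−0.8923) = 0.4097; e^(−k₂t) = e^(−1.722) = 0.1787.
C_R = 0.143×2.07/(0.276−0.143) × (0.4097−0.1787) = 2.226×0.2310 = 0.5142 mol/L.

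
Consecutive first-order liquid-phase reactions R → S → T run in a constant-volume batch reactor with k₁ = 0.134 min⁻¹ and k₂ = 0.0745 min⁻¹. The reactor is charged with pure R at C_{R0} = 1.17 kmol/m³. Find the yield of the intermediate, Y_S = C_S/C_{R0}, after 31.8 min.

Solving the coupled first-order balances gives C_S(t) = [k₁/(k₂−k₁)]·C_{R0}·(e^(−k₁t) − e^(−k₂t)).
e^(−k₁t) = e^(−0.134×31.8) = e^(−4.261) = 0.01411; e^(−k₂t) = e^(−2.369) = 0.09356.
C_S = 0.134×1.17/(0.0745−0.134) × (0.01411−0.09356) = (-2.635)×(-0.07946) = 0.2094 kmol/m³.
Y_S = C_S/C_{R0} = 0.2094/1.17 = 0.179.

0.179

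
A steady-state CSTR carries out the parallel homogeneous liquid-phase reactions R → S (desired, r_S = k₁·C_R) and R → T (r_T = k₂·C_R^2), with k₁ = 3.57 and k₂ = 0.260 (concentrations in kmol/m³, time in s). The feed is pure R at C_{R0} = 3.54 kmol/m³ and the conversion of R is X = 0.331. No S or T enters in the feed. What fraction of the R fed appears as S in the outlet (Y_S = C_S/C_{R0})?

0.282

Exit C_R = C_{R0}(1−X) = 3.54×0.669 = 2.368 kmol/m³.
Rates in a CSTR are evaluated at the outlet concentration: r_S = 3.57×2.368 = 8.455, r_T = 0.260×2.368^2 = 1.458.
Fraction of consumed R going to S: r_S/(r_S+r_T) = 0.8529.
C_S = 0.8529·C_{R0}·X = 0.8529×3.54×0.331 = 0.999 kmol/m³; Y_S = C_S/C_{R0} = 0.282.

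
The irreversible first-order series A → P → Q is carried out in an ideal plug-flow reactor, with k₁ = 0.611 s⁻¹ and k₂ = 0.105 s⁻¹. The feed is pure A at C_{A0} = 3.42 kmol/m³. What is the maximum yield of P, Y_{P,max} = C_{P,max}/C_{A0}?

At the optimum, C_{P,max}/C_{A0} = (k₁/k₂)^[k₂/(k₂−k₁)].
= (0.611/0.105)^(0.105/(0.105−0.611)) = (5.819)^(-0.2075) = 0.6939.

0.694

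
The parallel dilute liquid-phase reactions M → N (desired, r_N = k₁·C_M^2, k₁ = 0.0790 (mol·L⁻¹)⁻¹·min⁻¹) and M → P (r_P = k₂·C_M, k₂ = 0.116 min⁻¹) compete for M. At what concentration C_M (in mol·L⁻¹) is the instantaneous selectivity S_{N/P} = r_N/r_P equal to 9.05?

13.3 mol·L⁻¹

S_{N/P} = (k₁/k₂)·C_M ⇒ C_M = S·k₂/k₁.
= 9.05×0.116/0.0790 = 13.3 mol·L⁻¹.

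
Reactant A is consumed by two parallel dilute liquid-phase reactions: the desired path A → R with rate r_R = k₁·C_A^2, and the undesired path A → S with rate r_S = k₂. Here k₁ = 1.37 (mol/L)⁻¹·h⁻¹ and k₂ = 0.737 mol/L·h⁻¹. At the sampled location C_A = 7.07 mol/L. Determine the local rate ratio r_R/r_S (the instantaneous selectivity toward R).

S_{R/S} = r_R/r_S = (k₁·C_A^2)/(k₂) = (k₁/k₂)·C_A^2.
= (1.37×7.070^2) / (0.737) = 68.48/0.7370 = 92.9.

92.9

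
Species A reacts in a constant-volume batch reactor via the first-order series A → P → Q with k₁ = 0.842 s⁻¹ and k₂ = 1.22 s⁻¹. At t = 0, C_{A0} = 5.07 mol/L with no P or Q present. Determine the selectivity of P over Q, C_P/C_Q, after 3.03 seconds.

0.147

Solving the coupled first-order balances gives C_P(t) = [k₁/(k₂−k₁)]·C_{A0}·(e^(−k₁t) − e^(−k₂t)).
e^(−k₁t) = e^(−0.842×3.03) = e^(−2.551) = 0.07798; e^(−k₂t) = e^(−3.697) = 0.02481.
C_P = 0.842×5.07/(1.22−0.842) × (0.07798−0.02481) = 11.29×0.05318 = 0.6005 mol/L.
C_A = C_{A0}e^(−k₁t) = 0.3954 mol/L, so C_Q = C_{A0}−C_A−C_P = 4.074 mol/L; C_P/C_Q = 0.147.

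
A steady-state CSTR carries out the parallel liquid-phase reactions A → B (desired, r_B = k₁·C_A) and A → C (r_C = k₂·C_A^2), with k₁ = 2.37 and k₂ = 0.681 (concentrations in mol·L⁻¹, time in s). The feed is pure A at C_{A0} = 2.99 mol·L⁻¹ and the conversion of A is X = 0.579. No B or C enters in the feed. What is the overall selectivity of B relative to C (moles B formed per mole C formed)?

Exit C_A = C_{A0}(1−X) = 2.99×0.421 = 1.259 mol·L⁻¹.
A CSTR operates uniformly at the exit composition, giving r_B = 2.983 and r_C = 1.079 (each k·C_A^n at C_A = 1.259).
Overall selectivity = C_B/C_C = r_Bτ/(r_Cτ) = r_B/r_C = 2.76.

2.76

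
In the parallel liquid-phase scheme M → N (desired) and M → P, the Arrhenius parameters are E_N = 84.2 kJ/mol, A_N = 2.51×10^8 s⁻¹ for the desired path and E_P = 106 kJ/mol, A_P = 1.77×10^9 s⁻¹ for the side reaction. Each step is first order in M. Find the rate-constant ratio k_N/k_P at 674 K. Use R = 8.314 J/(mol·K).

6.94

k_N/k_P = (A_N/A_P)·exp[−(E_N−E_P)/(RT)] = (A_N/A_P)·exp[(E_P−E_N)/(RT)].
(E_P−E_N)/(RT) = (106−84.2)×10³/(8.314×674) = 21800/5604 = 3.890.
k_N/k_P = (2.51×10^8/1.77×10^9)·exp(3.890) = 0.1418 × 48.93 = 6.94.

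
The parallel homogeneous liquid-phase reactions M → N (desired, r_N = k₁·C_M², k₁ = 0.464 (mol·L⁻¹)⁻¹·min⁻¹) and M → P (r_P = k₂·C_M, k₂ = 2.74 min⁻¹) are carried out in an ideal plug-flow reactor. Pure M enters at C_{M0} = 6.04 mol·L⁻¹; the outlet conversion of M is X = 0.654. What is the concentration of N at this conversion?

C_M = C_{M0}(1−X) = 2.090 mol·L⁻¹.
Along a PFR/batch, dC_P/dC_M = −r_P/(r_N+r_P) = −k₂/(k₂+k₁·C_M).
Integrating from C_{M0} to C_M: C_P = (2.74/0.464)·ln[(2.74+0.464·6.04)/(2.74+0.464·2.09)] = 5.905·ln(5.543/3.710) = 2.371 mol·L⁻¹.
Then C_N = (C_{M0}−C_M) − C_P = 3.950 − 2.371 = 1.579 mol·L⁻¹.

1.58 mol·L⁻¹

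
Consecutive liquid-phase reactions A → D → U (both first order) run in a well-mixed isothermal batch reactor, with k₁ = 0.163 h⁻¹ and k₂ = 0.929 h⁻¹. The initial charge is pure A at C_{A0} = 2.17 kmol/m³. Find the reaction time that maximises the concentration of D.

For first-order series the maximum of C_D occurs at t_opt = ln(k₂/k₁)/(k₂−k₁).
= ln(0.929/0.163)/(0.929−0.163) = ln(5.699)/0.7660 = 1.740/0.7660 = 2.27 h.

2.27 h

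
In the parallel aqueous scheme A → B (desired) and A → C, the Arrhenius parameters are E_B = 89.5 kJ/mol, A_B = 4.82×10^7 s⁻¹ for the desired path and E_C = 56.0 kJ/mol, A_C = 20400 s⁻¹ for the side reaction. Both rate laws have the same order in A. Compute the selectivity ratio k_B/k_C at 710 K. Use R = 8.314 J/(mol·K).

8.10

With equal orders, S_{B/C} = k_B/k_C = (A_B/A_C)·exp[(E_C−E_B)/(RT)].
(E_C−E_B)/(RT) = (56.0−89.5)×10³/(8.314×710) = -33500/5903 = -5.675.
k_B/k_C = (4.82×10^7/20400)·exp(-5.675) = 2363 × 0.003430 = 8.10.
Since E_B > E_C, raising the temperature improves selectivity toward B.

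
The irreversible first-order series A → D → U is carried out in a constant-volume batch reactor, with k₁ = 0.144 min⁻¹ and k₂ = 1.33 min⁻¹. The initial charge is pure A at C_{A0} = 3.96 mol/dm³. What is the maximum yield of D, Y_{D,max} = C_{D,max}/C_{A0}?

Evaluating C_D at t_opt = ln(k₂/k₁)/(k₂−k₁) gives C_{D,max}/C_{A0} = (k₁/k₂)^[k₂/(k₂−k₁)].
= (0.144/1.33)^(1.33/(1.33−0.144)) = (0.1083)^(1.121) = 0.08266.

0.0827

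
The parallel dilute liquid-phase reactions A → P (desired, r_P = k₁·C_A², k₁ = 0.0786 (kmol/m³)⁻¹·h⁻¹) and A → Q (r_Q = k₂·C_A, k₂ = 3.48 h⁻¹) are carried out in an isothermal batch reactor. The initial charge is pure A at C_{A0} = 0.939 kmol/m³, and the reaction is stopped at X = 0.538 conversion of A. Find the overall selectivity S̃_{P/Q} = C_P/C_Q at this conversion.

0.0155

C_A = C_{A0}(1−X) = 0.4338 kmol/m³.
Along a PFR/batch, dC_Q/dC_A = −r_Q/(r_P+r_Q) = −k₂/(k₂+k₁·C_A).
Integrating from C_{A0} to C_A: C_Q = (3.48/0.0786)·ln[(3.48+0.0786·0.939)/(3.48+0.0786·0.434)] = 44.27·ln(3.554/3.514) = 0.4975 kmol/m³.
Then C_P = (C_{A0}−C_A) − C_Q = 0.5052 − 0.4975 = 0.007707 kmol/m³.
S̃_{P/Q} = C_P/C_Q = 0.007707/0.4975 = 0.0155.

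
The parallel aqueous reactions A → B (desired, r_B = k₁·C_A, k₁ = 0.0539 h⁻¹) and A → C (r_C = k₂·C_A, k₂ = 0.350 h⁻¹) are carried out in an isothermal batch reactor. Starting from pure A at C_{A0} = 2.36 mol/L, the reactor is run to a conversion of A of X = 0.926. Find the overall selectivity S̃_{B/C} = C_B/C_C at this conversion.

0.154

C_A = C_{A0}(1−X) = 0.1746 mol/L.
Both paths are first order in A, so the instantaneous fraction to B is constant: dC_B/d(−C_A) = k₁/(k₁+k₂) = 0.1334.
C_B = 0.1334·(C_{A0}−C_A) = 0.1334×2.185 = 0.292 mol/L.
C_C = (C_{A0}−C_A)−C_B = 1.894 mol/L; S̃_{B/C} = 0.2916/1.894 = 0.154.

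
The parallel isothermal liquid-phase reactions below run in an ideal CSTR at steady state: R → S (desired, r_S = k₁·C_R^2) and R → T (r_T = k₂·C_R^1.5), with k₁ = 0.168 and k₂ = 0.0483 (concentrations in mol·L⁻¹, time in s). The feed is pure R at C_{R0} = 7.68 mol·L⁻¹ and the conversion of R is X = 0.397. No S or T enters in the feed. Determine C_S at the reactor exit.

2.69 mol·L⁻¹

Exit C_R = C_{R0}(1−X) = 7.68×0.603 = 4.631 mol·L⁻¹.
In a CSTR the entire volume is at exit conditions, so r_S = 0.168×4.631^2 = 3.603 and r_T = 0.0483×4.631^1.5 = 0.4814.
Fraction of consumed R going to S: r_S/(r_S+r_T) = 0.8821.
C_S = 0.8821·C_{R0}·X = 0.8821×7.68×0.397 = 2.69 mol·L⁻¹.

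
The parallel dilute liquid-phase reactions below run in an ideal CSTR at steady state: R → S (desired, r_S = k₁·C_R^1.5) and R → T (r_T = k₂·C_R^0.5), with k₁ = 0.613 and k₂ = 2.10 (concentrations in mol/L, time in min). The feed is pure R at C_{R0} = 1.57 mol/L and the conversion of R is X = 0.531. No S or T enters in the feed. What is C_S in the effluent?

0.147 mol/L

Exit C_R = C_{R0}(1−X) = 1.57×0.469 = 0.7363 mol/L.
In a CSTR the entire volume is at exit conditions, so r_S = 0.613×0.7363^1.5 = 0.3873 and r_T = 2.10×0.7363^0.5 = 1.802.
Fraction of consumed R going to S: r_S/(r_S+r_T) = 0.1769.
C_S = 0.1769·C_{R0}·X = 0.1769×1.57×0.531 = 0.147 mol/L.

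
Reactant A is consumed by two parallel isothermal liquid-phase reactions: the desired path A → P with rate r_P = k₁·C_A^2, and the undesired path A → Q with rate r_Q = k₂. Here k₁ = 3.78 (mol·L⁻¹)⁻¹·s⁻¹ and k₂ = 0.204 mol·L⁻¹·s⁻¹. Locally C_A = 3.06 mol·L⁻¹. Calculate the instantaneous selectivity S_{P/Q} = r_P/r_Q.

174

S_{P/Q} = r_P/r_Q = (k₁·C_A^2)/(k₂) = (k₁/k₂)·C_A^2.
= (3.78×3.060^2) / (0.204) = 35.39/0.2040 = 174.
Since the desired path is higher order in A, keeping C_A high (PFR or concentrated feed) favours P.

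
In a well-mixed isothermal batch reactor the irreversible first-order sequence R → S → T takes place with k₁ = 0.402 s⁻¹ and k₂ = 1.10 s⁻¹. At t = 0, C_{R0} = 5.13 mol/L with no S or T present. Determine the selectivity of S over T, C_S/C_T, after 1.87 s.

For first-order series with pure R initially, C_S(t) = k₁C_{R0}/(k₂−k₁)·(e^(−k₁t) − e^(−k₂t)).
e^(−k₁t) = e^(−0.402×1.87) = e^(−0.7517) = 0.4715; e^(−k₂t) = e^(−2.057) = 0.1278.
C_S = 0.402×5.13/(1.10−0.402) × (0.4715−0.1278) = 2.955×0.3437 = 1.015 mol/L.
C_R = C_{R0}e^(−k₁t) = 2.419 mol/L, so C_T = C_{R0}−C_R−C_S = 1.695 mol/L; C_S/C_T = 0.599.

0.599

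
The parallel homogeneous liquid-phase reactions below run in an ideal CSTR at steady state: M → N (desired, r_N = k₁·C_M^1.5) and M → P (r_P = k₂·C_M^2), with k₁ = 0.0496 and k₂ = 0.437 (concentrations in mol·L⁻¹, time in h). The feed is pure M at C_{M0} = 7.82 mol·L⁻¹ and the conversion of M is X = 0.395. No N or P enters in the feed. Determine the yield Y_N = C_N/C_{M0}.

0.0196

Exit C_M = C_{M0}(1−X) = 7.82×0.605 = 4.731 mol·L⁻¹.
Rates in a CSTR are evaluated at the outlet concentration: r_N = 0.0496×4.731^1.5 = 0.5104, r_P = 0.437×4.731^2 = 9.782.
Fraction of consumed M going to N: r_N/(r_N+r_P) = 0.04959.
C_N = 0.04959·C_{M0}·X = 0.04959×7.82×0.395 = 0.153 mol·L⁻¹; Y_N = C_N/C_{M0} = 0.0196.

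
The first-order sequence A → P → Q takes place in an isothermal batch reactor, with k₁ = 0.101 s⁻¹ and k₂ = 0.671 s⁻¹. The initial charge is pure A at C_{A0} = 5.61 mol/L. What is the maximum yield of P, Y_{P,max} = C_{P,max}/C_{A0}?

At the optimum, C_{P,max}/C_{A0} = (k₁/k₂)^[k₂/(k₂−k₁)].
= (0.101/0.671)^(0.671/(0.671−0.101)) = (0.1505)^(1.177) = 0.1076.

0.108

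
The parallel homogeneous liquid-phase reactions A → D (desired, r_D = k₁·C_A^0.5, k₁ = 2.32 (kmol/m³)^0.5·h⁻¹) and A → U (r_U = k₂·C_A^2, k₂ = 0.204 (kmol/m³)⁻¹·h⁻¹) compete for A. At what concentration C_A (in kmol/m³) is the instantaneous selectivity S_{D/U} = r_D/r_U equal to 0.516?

S_{D/U} = (k₁/k₂)·C_A^-1.5 ⇒ C_A = (S·k₂/k₁)^(1/(-1.5)).
= (0.516×0.204/2.32)^(-0.6667) = (0.04537)^(-0.6667) = 7.86 kmol/m³.

7.86 kmol/m³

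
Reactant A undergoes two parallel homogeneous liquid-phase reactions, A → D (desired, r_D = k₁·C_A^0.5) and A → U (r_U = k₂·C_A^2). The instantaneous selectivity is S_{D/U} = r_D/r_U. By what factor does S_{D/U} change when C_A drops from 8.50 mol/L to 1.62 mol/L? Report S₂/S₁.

S_{D/U} = (k₁/k₂)·C_A^-1.5, so S₂/S₁ = (C_{A,2}/C_{A,1})^-1.5.
= (1.62/8.50)^(-1.5) = (0.1906)^(-1.5) = 12.0.

12.0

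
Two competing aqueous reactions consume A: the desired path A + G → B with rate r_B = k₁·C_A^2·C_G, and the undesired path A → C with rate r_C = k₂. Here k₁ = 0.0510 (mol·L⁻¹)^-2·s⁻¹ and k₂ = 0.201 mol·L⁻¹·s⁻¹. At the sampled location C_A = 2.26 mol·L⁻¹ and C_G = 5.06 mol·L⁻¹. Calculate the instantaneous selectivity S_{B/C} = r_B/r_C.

6.56

S_{B/C} = r_B/r_C = (k₁·C_A^2·C_G)/(k₂) = (k₁/k₂)·C_A^2·C_G.
= (0.0510×2.260^2×5.060) / (0.201) = 1.318/0.2010 = 6.56.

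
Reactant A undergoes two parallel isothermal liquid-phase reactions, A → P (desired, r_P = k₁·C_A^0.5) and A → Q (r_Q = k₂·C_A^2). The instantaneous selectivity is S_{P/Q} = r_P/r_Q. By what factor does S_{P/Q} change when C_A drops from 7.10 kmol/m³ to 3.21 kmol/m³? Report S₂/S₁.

S_{P/Q} = (k₁/k₂)·C_A^-1.5, so S₂/S₁ = (C_{A,2}/C_{A,1})^-1.5.
= (3.21/7.10)^(-1.5) = (0.4521)^(-1.5) = 3.29.
Selectivity toward P rises as C_A falls — low-concentration operation is favoured.

3.29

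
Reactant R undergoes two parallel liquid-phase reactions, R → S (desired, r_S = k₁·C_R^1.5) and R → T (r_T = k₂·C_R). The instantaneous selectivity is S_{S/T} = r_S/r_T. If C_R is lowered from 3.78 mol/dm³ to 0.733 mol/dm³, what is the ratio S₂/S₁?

S_{S/T} = (k₁/k₂)·C_R^0.5, so S₂/S₁ = (C_{R,2}/C_{R,1})^0.5.
= (0.733/3.78)^0.5 = (0.1939)^0.5 = 0.440.

0.440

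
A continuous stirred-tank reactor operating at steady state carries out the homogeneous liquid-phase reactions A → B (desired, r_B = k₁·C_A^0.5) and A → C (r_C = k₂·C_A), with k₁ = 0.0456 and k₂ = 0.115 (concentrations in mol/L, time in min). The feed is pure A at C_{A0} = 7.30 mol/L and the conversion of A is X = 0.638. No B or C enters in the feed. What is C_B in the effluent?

Exit C_A = C_{A0}(1−X) = 7.30×0.362 = 2.643 mol/L.
Rates in a CSTR are evaluated at the outlet concentration: r_B = 0.0456×2.643^0.5 = 0.07413, r_C = 0.115×2.643 = 0.3039.
Fraction of consumed A going to B: r_B/(r_B+r_C) = 0.1961.
C_B = 0.1961·C_{A0}·X = 0.1961×7.30×0.638 = 0.913 mol/L.

0.913 mol/L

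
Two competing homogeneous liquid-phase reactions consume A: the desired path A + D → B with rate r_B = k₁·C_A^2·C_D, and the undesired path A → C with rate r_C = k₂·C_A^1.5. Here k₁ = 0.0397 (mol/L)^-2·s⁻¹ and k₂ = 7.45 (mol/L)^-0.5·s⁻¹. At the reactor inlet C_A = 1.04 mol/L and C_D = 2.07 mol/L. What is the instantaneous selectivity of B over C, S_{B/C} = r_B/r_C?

0.0112

S_{B/C} = r_B/r_C = (k₁·C_A^2·C_D)/(k₂·C_A^1.5) = (k₁/k₂)·C_A^0.5·C_D.
= (0.0397×1.040^2×2.070) / (7.45×1.040^1.5) = 0.08888/7.901 = 0.0112.
Since the desired path is higher order in A, keeping C_A high (PFR or concentrated feed) favours B.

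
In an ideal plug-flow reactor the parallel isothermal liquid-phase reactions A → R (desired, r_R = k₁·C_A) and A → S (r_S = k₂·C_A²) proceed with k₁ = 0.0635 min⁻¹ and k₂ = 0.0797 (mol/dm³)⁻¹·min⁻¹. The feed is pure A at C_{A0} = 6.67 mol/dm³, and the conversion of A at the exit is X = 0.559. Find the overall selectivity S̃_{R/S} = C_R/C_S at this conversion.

0.173

C_A = C_{A0}(1−X) = 2.941 mol/dm³.
Along a PFR/batch, dC_R/dC_A = −r_R/(r_R+r_S) = −k₁/(k₁+k₂·C_A).
Integrating from C_{A0} to C_A: C_R = (0.0635/0.0797)·ln[(0.0635+0.0797·6.67)/(0.0635+0.0797·2.94)] = 0.7967·ln(0.5951/0.2979) = 0.5512 mol/dm³.
C_S = (C_{A0}−C_A)−C_R = 3.177 mol/dm³; S̃_{R/S} = 0.5512/3.177 = 0.173.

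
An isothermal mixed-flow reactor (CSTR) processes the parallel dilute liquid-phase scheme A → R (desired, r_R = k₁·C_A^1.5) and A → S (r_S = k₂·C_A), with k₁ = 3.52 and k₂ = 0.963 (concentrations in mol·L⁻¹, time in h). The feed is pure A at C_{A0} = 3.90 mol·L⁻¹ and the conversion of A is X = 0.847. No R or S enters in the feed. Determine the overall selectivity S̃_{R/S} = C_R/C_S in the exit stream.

Exit C_A = C_{A0}(1−X) = 3.90×0.153 = 0.5967 mol·L⁻¹.
A CSTR operates uniformly at the exit composition, giving r_R = 1.622 and r_S = 0.5746 (each k·C_A^n at C_A = 0.5967).
Overall selectivity = C_R/C_S = r_Rτ/(r_Sτ) = r_R/r_S = 2.82.

2.82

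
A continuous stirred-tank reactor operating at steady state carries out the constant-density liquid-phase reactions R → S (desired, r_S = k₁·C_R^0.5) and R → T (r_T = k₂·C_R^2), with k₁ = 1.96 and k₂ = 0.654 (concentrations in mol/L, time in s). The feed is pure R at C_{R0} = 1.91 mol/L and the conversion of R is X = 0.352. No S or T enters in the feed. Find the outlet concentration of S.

Exit C_R = C_{R0}(1−X) = 1.91×0.648 = 1.238 mol/L.
Rates in a CSTR are evaluated at the outlet concentration: r_S = 1.96×1.238^0.5 = 2.181, r_T = 0.654×1.238^2 = 1.002.
Fraction of consumed R going to S: r_S/(r_S+r_T) = 0.6852.
C_S = 0.6852·C_{R0}·X = 0.6852×1.91×0.352 = 0.461 mol/L.

0.461 mol/L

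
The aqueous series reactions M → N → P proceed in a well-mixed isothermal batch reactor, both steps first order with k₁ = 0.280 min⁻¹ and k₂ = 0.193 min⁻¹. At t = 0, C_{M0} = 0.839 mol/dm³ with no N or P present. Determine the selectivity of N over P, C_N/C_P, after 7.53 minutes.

0.700

The intermediate concentration in a first-order A→B→C sequence is C_N = k₁C_{M0}(e^(−k₁t) − e^(−k₂t))/(k₂−k₁).
e^(−k₁t) = e^(−0.280×7.53) = e^(−2.108) = 0.1214; e^(−k₂t) = e^(−1.453) = 0.2338.
C_N = 0.280×0.839/(0.193−0.280) × (0.1214−0.2338) = (-2.700)×(-0.1124) = 0.3034 mol/dm³.
C_M = C_{M0}e^(−k₁t) = 0.1019 mol/dm³, so C_P = C_{M0}−C_M−C_N = 0.4337 mol/dm³; C_N/C_P = 0.700.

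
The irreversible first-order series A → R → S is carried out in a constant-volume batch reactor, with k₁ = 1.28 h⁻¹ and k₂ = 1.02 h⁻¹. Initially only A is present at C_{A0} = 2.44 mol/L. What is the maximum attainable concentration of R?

At the optimum, C_{R,max}/C_{A0} = (k₁/k₂)^[k₂/(k₂−k₁)].
= (1.28/1.02)^(1.02/(1.02−1.28)) = (1.255)^(-3.923) = 0.4103.
C_{R,max} = 0.4103×2.44 = 1.00 mol/L.

1.00 mol/L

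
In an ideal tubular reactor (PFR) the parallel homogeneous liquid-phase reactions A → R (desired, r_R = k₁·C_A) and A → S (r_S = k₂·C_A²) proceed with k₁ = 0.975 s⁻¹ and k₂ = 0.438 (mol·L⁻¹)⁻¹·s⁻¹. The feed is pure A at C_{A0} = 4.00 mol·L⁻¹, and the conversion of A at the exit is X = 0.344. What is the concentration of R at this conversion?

C_A = C_{A0}(1−X) = 2.624 mol·L⁻¹.
Along a PFR/batch, dC_R/dC_A = −r_R/(r_R+r_S) = −k₁/(k₁+k₂·C_A).
Integrating from C_{A0} to C_A: C_R = (0.975/0.438)·ln[(0.975+0.438·4.00)/(0.975+0.438·2.62)] = 2.226·ln(2.727/2.124) = 0.5560 mol·L⁻¹.

0.556 mol·L⁻¹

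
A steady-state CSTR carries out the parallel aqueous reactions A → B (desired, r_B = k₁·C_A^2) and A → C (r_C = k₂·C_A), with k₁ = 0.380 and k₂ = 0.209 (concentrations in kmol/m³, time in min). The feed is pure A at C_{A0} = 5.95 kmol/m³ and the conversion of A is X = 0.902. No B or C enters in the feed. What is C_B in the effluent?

Exit C_A = C_{A0}(1−X) = 5.95×0.0980 = 0.5831 kmol/m³.
A CSTR operates uniformly at the exit composition, giving r_B = 0.1292 and r_C = 0.1219 (each k·C_A^n at C_A = 0.5831).
Fraction of consumed A going to B: r_B/(r_B+r_C) = 0.5146.
C_B = 0.5146·C_{A0}·X = 0.5146×5.95×0.902 = 2.76 kmol/m³.

2.76 kmol/m³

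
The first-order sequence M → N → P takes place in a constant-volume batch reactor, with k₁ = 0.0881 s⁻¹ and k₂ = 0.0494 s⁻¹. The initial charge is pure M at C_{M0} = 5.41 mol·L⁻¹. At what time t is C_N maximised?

14.9 s

For first-order series the maximum of C_N occurs at t_opt = ln(k₂/k₁)/(k₂−k₁).
= ln(0.0494/0.0881)/(0.0494−0.0881) = ln(0.5607)/-0.03870 = -0.5785/-0.03870 = 14.9 s.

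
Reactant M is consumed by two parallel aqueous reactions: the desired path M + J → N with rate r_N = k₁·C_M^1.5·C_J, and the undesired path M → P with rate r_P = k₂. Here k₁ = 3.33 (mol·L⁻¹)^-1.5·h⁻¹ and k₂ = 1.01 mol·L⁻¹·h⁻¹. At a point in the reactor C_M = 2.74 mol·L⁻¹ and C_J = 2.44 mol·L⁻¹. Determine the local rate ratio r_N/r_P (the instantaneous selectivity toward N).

S_{N/P} = r_N/r_P = (k₁·C_M^1.5·C_J)/(k₂) = (k₁/k₂)·C_M^1.5·C_J.
= (3.33×2.740^1.5×2.440) / (1.01) = 36.85/1.010 = 36.5.
Since the desired path is higher order in M, keeping C_M high (PFR or concentrated feed) favours N.

36.5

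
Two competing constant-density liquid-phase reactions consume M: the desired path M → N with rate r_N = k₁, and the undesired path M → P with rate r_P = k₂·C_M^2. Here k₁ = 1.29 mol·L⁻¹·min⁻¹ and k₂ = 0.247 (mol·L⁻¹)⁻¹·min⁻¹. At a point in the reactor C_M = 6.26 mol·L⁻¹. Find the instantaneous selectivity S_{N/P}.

0.133

S_{N/P} = r_N/r_P = (k₁)/(k₂·C_M^2) = (k₁/k₂)·C_M^-2.
= (1.29) / (0.247×6.260^2) = 1.290/9.679 = 0.133.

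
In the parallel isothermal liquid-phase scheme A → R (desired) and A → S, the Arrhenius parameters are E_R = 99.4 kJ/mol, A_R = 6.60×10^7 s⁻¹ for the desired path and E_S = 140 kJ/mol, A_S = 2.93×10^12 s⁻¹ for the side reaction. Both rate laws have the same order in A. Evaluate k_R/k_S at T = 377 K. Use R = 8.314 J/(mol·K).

9.51

Since both paths have the same order in A, the concentration cancels and S_{R/S} = k_R/k_S = (A_R/A_S)·exp[(E_S−E_R)/(RT)].
(E_S−E_R)/(RT) = (140−99.4)×10³/(8.314×377) = 40600/3134 = 12.95.
k_R/k_S = (6.60×10^7/2.93×10^12)·exp(12.95) = 2.253×10^-5 × 4.222×10^5 = 9.51.
Since E_R < E_S, lowering the temperature improves selectivity toward R.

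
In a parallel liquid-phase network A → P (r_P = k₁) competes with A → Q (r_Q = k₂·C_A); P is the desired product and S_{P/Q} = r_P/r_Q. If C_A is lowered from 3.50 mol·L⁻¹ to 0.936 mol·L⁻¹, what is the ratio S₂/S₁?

3.74

S_{P/Q} = (k₁/k₂)·C_A⁻¹, so S₂/S₁ = (C_{A,2}/C_{A,1})⁻¹.
= 3.50/0.936 = 3.74.
Selectivity toward P rises as C_A falls — low-concentration operation is favoured.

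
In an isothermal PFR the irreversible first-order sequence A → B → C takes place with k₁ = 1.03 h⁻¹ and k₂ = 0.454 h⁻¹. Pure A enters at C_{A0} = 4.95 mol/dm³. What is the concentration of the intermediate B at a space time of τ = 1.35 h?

For first-order series with pure A initially, C_B(τ) = k₁C_{A0}/(k₂−k₁)·(e^(−k₁τ) − e^(−k₂τ)).
e^(−k₁τ) = e^(−1.03×1.35) = e^(−1.391) = 0.2490; e^(−k₂τ) = e^(−0.6129) = 0.5418.
C_B = 1.03×4.95/(0.454−1.03) × (0.2490−0.5418) = (-8.852)×(-0.2928) = 2.592 mol/dm³.

2.59 mol/dm³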